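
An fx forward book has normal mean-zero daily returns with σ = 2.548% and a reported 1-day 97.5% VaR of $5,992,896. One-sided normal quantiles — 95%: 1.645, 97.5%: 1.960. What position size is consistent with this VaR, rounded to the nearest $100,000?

$120,000,000

VaR as a fraction of value: z·σ = 1.960 × 2.548% = 4.99408%.
Position = $5,992,896 / 0.0499408 = $120,000,000.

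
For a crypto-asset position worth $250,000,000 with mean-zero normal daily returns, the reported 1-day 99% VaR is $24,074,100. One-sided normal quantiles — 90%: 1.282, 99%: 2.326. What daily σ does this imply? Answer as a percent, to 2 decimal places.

VaR as a fraction: $24,074,100 / $250,000,000 = 9.630%.
σ = VaR / z = 9.630% / 2.326 = 4.140%.

4.14%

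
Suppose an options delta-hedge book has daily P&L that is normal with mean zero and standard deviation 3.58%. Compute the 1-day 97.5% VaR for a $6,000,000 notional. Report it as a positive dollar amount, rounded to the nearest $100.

At 97.5% one-sided, z = 1.960.
VaR = z·σ = 1.960 × 3.58% = 7.017%.
On $6,000,000: 0.07017 × $6,000,000 = $421,020.

$421,000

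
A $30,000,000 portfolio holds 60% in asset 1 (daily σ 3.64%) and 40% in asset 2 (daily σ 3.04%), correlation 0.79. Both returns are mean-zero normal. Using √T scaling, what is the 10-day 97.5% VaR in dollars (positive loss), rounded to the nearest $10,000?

σ_p = √(0.6²·3.64² + 0.4²·3.04² + 2·0.79·0.6·0.4·3.64·3.04) = 3.232%.
σ_{10d} = 3.232% × √10 = 10.220%.
z(97.5%) = 1.960.
VaR = 1.960 × 10.220% = 20.031%; on $30,000,000 that is $6,009,300.

$6,010,000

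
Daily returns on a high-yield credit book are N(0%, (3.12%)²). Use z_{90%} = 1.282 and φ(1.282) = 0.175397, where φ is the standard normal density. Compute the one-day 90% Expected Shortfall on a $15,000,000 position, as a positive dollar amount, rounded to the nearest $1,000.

$821,000

Tail multiplier: φ(z)/(1−α) = 0.175397 / 0.1 = 1.754.
ES = 3.12% × 1.754 = 5.472%.
On $15,000,000: 0.05472 × $15,000,000 = $820,800.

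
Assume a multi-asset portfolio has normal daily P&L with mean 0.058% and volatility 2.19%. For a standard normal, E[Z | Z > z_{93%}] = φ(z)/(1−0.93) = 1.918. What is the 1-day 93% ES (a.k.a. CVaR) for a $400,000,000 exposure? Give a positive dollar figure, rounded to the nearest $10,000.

$16,570,000

ES = −(0.058%) + 2.19% × 1.918 = 4.142%.
On $400,000,000: 0.04142 × $400,000,000 = $16,568,000.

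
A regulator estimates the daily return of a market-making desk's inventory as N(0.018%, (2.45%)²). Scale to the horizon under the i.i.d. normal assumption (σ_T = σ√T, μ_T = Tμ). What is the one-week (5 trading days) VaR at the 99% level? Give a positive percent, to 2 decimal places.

12.65%

At 99%, z = 2.326.
σ_{5d} = 2.45% × √5 = 5.478%; μ_{5d} = 5 × 0.018% = 0.090%.
VaR = −(0.090%) + 2.326 × 5.478% = 12.652%.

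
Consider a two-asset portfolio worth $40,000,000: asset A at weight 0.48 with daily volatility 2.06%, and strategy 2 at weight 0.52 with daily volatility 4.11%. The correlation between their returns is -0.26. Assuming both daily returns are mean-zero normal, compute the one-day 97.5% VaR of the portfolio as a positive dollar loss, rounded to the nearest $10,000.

σ_p² = 0.48²·2.06² + 0.52²·4.11² + 2·-0.26·0.48·0.52·2.06·4.11 = 4.4465 (%²).
σ_p = √4.4465 = 2.109%.
At 97.5%, z = 1.960.
VaR = 1.960 × 2.109% = 4.134%; on $40,000,000 that is $1,653,600.

$1,650,000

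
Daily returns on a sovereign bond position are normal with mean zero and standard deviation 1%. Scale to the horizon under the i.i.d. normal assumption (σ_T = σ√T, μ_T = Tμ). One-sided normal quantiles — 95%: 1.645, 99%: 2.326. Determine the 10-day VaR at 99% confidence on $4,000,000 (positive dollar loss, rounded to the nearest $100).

$294,200

σ_{10d} = 1% × √10 = 3.162%.
VaR = 2.326 × 3.162% = 7.355%.
On $4,000,000: 0.07355 × $4,000,000 = $294,200.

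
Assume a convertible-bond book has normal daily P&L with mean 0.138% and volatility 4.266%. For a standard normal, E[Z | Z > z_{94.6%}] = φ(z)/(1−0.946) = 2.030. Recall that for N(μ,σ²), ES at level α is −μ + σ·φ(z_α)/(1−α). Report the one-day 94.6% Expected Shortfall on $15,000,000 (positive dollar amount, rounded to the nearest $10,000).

$1,280,000

ES = −(0.138%) + 4.266% × 2.030 = 8.522%.
On $15,000,000: 0.08522 × $15,000,000 = $1,278,300.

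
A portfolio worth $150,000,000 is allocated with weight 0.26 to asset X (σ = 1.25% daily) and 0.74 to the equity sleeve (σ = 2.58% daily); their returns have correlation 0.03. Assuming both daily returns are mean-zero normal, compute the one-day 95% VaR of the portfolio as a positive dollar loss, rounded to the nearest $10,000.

σ_p² = 0.26²·1.25² + 0.74²·2.58² + 2·0.03·0.26·0.74·1.25·2.58 = 3.7879 (%²).
σ_p = √3.7879 = 1.946%.
At 95%, z = 1.645.
VaR = 1.645 × 1.946% = 3.201%; on $150,000,000 that is $4,801,500.

$4,800,000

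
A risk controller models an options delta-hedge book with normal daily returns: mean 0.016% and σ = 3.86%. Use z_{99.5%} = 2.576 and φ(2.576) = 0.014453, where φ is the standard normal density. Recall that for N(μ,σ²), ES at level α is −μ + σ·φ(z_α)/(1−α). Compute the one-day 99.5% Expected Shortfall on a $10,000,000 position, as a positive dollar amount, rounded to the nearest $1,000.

Tail multiplier: φ(z)/(1−α) = 0.014453 / 0.005 = 2.891.
ES = −(0.016%) + 3.86% × 2.891 = 11.143%.
On $10,000,000: 0.11143 × $10,000,000 = $1,114,300.

$1,114,000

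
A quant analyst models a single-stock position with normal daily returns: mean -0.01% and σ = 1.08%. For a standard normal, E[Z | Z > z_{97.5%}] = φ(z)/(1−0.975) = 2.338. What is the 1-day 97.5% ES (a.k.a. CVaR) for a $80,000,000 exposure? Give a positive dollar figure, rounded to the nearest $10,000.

ES = −(-0.01%) + 1.08% × 2.338 = 2.535%.
On $80,000,000: 0.02535 × $80,000,000 = $2,028,000.

$2,030,000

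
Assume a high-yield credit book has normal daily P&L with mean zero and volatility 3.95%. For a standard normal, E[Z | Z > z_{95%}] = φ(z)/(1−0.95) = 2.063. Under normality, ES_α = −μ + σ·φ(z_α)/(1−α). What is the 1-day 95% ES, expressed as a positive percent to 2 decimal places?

8.15%

ES = 3.95% × 2.063 = 8.149%.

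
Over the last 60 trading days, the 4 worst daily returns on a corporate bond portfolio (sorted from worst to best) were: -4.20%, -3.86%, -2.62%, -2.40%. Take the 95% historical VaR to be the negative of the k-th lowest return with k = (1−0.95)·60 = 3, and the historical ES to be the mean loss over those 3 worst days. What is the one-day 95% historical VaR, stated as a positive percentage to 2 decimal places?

k = 3; the 3rd lowest return is -2.62%, so VaR = 2.62%.

2.62%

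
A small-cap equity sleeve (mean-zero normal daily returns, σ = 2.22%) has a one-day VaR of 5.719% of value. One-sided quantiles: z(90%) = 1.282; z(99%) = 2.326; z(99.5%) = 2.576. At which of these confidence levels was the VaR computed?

Implied z = VaR/σ = 5.719 / 2.22 = 2.576.
This matches z(99.5%) = 2.576.

99.5%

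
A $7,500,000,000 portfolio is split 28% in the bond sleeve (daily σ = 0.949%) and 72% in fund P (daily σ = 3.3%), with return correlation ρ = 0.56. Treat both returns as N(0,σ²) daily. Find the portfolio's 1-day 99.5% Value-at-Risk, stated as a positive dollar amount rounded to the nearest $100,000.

$489,600,000

σ_p² = 0.28²·0.949² + 0.72²·3.3² + 2·0.56·0.28·0.72·0.949·3.3 = 6.4231 (%²).
σ_p = √6.4231 = 2.534%.
At 99.5%, z = 2.576.
VaR = 2.576 × 2.534% = 6.528%; on $7,500,000,000 that is $489,600,000.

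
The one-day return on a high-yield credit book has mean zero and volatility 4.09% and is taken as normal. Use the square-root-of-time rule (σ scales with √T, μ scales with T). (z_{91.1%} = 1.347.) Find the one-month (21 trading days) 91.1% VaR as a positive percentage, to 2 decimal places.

25.25%

σ_{21d} = 4.09% × √21 = 18.743%.
VaR = 1.347 × 18.743% = 25.247%.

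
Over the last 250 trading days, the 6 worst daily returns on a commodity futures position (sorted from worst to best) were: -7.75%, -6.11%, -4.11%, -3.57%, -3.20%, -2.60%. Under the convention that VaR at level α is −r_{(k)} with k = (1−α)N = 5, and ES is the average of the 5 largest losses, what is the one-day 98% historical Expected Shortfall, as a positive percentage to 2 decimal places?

4.95%

The 5 worst returns sum to -24.74%.
ES = −(-24.74%) / 5 = 4.948% ≈ 4.95%.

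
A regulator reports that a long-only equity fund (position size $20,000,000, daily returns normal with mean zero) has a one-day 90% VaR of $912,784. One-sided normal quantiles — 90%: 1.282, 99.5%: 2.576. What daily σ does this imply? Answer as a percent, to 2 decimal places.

VaR as a fraction: $912,784 / $20,000,000 = 4.564%.
σ = VaR / z = 4.564% / 1.282 = 3.560%.

3.56%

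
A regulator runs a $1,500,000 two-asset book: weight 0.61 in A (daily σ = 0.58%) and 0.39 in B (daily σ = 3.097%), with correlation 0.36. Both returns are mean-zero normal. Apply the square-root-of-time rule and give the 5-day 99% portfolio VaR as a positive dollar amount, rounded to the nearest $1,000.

$107,000

σ_p = √(0.61²·0.58² + 0.39²·3.097² + 2·0.36·0.61·0.39·0.58·3.097) = 1.375%.
σ_{5d} = 1.375% × √5 = 3.075%.
z(99%) = 2.326.
VaR = 2.326 × 3.075% = 7.152%; on $1,500,000 that is $107,280.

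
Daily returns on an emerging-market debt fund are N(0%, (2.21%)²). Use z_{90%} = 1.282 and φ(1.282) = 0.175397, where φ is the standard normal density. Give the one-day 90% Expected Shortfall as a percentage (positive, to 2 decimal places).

Tail multiplier: φ(z)/(1−α) = 0.175397 / 0.1 = 1.754.
ES = 2.21% × 1.754 = 3.876%.

3.88%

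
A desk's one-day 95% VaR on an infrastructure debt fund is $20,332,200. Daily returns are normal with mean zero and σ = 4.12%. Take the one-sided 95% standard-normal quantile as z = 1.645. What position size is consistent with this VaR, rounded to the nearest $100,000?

$300,000,000

VaR as a fraction of value: z·σ = 1.645 × 4.12% = 6.7774%.
Position = $20,332,200 / 0.067774 = $300,000,000.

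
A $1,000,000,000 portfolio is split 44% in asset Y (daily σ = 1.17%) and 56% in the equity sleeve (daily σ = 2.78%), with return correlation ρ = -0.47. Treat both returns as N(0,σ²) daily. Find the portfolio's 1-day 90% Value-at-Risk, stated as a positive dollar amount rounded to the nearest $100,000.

$17,800,000

σ_p² = 0.44²·1.17² + 0.56²·2.78² + 2·-0.47·0.44·0.56·1.17·2.78 = 1.9353 (%²).
σ_p = √1.9353 = 1.391%.
At 90%, z = 1.282.
VaR = 1.282 × 1.391% = 1.783%; on $1,000,000,000 that is $17,830,000.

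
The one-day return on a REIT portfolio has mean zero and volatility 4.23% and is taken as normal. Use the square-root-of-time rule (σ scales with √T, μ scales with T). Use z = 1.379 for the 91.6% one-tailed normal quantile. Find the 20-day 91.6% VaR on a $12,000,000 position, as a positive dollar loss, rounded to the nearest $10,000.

σ_{20d} = 4.23% × √20 = 18.917%.
VaR = 1.379 × 18.917% = 26.087%.
On $12,000,000: 0.26087 × $12,000,000 = $3,130,440.

$3,130,000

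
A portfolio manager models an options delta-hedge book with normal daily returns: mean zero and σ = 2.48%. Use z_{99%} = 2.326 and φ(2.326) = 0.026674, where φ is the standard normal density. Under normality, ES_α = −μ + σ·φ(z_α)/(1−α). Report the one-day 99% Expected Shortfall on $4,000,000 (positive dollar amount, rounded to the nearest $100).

Tail multiplier: φ(z)/(1−α) = 0.026674 / 0.01 = 2.667.
ES = 2.48% × 2.667 = 6.614%.
On $4,000,000: 0.06614 × $4,000,000 = $264,560.

$264,600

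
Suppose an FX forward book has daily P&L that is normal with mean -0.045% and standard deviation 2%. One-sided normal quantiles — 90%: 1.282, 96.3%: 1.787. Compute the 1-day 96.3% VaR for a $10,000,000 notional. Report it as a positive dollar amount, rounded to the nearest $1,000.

$362,000

VaR = −μ + z·σ = −(-0.045%) + 1.787 × 2% = 3.619%.
On $10,000,000: 0.03619 × $10,000,000 = $361,900.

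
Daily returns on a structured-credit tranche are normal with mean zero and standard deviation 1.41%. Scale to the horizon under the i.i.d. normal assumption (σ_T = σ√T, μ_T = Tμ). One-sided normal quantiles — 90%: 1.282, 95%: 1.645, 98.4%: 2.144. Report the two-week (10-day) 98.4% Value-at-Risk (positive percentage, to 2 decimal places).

σ_{10d} = 1.41% × √10 = 4.459%.
VaR = 2.144 × 4.459% = 9.560%.

9.56%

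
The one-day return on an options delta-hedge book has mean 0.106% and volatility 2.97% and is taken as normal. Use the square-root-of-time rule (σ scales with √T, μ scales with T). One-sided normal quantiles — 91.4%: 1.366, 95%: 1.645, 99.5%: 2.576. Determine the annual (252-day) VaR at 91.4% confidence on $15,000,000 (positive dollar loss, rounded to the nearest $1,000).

$5,654,000

σ_{252d} = 2.97% × √252 = 47.147%; μ_{252d} = 252 × 0.106% = 26.712%.
VaR = −(26.712%) + 1.366 × 47.147% = 37.691%.
On $15,000,000: 0.37691 × $15,000,000 = $5,653,650.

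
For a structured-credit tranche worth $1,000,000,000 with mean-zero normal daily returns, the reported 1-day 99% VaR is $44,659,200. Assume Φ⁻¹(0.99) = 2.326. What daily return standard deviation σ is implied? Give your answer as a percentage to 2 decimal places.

VaR as a fraction: $44,659,200 / $1,000,000,000 = 4.466%.
σ = VaR / z = 4.466% / 2.326 = 1.920%.

1.92%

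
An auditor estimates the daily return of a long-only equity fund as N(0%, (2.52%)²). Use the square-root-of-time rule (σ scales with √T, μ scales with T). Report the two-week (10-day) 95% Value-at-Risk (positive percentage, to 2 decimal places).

13.11%

At 95%, z = 1.645.
σ_{10d} = 2.52% × √10 = 7.969%.
VaR = 1.645 × 7.969% = 13.109%.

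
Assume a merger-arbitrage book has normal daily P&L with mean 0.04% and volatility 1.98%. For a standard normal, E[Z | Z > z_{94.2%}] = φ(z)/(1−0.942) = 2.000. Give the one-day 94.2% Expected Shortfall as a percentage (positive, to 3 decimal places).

ES = −(0.04%) + 1.98% × 2.000 = 3.920%.

3.920%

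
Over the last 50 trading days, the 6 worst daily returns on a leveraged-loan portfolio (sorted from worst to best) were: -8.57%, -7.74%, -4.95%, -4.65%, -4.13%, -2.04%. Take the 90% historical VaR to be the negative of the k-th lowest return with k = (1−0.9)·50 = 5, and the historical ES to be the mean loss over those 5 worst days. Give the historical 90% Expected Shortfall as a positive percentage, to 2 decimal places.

The 5 worst returns sum to -30.04%.
ES = −(-30.04%) / 5 = 6.008% ≈ 6.01%.

6.01%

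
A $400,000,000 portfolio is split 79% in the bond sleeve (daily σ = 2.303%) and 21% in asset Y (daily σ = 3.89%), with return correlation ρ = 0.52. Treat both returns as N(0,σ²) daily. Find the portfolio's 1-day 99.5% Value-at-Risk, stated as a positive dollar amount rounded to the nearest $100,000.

σ_p² = 0.79²·2.303² + 0.21²·3.89² + 2·0.52·0.79·0.21·2.303·3.89 = 5.5231 (%²).
σ_p = √5.5231 = 2.350%.
At 99.5%, z = 2.576.
VaR = 2.576 × 2.350% = 6.054%; on $400,000,000 that is $24,216,000.

$24,200,000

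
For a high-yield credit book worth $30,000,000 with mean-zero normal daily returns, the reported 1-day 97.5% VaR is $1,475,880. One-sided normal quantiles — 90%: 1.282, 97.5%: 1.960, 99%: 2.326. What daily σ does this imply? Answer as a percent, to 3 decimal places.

2.510%

VaR as a fraction: $1,475,880 / $30,000,000 = 4.920%.
σ = VaR / z = 4.920% / 1.960 = 2.510%.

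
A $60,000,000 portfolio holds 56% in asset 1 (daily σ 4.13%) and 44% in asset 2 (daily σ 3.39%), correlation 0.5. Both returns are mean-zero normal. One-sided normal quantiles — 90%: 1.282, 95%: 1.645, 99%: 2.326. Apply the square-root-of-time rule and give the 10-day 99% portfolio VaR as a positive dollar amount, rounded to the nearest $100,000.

σ_p = √(0.56²·4.13² + 0.44²·3.39² + 2·0.5·0.56·0.44·4.13·3.39) = 3.320%.
σ_{10d} = 3.320% × √10 = 10.499%.
VaR = 2.326 × 10.499% = 24.421%; on $60,000,000 that is $14,652,600.

$14,700,000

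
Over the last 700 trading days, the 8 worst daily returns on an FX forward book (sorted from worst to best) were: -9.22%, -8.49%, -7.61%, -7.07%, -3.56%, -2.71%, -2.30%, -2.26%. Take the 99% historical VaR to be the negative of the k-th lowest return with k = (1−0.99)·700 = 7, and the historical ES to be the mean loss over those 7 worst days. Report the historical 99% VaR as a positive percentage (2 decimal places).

2.30%

k = 7; the 7th lowest return is -2.30%, so VaR = 2.30%.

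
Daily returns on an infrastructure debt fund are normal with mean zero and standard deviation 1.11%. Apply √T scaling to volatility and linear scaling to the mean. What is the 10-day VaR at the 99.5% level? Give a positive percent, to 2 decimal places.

9.04%

At 99.5%, z = 2.576.
σ_{10d} = 1.11% × √10 = 3.510%.
VaR = 2.576 × 3.510% = 9.042%.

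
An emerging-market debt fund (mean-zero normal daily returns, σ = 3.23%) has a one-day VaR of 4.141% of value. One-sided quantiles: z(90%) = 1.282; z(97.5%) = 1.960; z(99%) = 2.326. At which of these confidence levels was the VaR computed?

90%

Implied z = VaR/σ = 4.141 / 3.23 = 1.282.
This matches z(90%) = 1.282.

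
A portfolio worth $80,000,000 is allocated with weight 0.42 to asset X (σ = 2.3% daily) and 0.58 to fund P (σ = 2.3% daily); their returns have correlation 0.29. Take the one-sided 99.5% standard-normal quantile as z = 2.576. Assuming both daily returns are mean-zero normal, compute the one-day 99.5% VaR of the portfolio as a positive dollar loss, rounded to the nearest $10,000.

$3,830,000

σ_p² = 0.42²·2.3² + 0.58²·2.3² + 2·0.29·0.42·0.58·2.3·2.3 = 3.4601 (%²).
σ_p = √3.4601 = 1.860%.
VaR = 2.576 × 1.860% = 4.791%; on $80,000,000 that is $3,832,800.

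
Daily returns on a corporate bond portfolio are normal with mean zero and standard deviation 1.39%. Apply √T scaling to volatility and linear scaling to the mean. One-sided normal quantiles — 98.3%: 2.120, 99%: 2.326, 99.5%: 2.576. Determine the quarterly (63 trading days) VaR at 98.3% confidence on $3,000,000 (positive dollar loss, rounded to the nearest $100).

$701,700

σ_{63d} = 1.39% × √63 = 11.033%.
VaR = 2.120 × 11.033% = 23.390%.
On $3,000,000: 0.23390 × $3,000,000 = $701,700.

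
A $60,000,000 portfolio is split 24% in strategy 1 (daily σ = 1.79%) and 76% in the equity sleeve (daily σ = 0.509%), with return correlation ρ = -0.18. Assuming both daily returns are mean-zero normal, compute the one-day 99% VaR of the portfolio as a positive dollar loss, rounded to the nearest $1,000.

$731,000

σ_p² = 0.24²·1.79² + 0.76²·0.509² + 2·-0.18·0.24·0.76·1.79·0.509 = 0.2744 (%²).
σ_p = √0.2744 = 0.524%.
At 99%, z = 2.326.
VaR = 2.326 × 0.524% = 1.219%; on $60,000,000 that is $731,400.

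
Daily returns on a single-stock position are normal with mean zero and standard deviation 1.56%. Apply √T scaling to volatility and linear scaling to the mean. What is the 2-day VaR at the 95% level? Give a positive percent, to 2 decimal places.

At 95%, z = 1.645.
σ_{2d} = 1.56% × √2 = 2.206%.
VaR = 1.645 × 2.206% = 3.629%.

3.63%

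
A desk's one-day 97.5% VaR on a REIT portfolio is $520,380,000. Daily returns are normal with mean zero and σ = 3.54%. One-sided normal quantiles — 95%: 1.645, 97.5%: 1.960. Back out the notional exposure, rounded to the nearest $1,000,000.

VaR as a fraction of value: z·σ = 1.960 × 3.54% = 6.9384%.
Position = $520,380,000 / 0.069384 = $7,500,000,000.

$7,500,000,000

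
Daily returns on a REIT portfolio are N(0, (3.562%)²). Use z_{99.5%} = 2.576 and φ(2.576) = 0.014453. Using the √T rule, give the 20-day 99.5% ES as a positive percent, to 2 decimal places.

46.05%

σ_{20d} = 3.562% × √20 = 15.930%.
ES multiplier = φ(z)/(1−α) = 0.014453/0.005 = 2.891.
ES = 15.930% × 2.891 = 46.054%.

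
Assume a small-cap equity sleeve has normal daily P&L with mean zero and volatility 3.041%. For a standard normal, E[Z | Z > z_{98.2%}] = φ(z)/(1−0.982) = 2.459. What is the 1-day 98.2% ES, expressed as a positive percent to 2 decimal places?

ES = 3.041% × 2.459 = 7.478%.

7.48%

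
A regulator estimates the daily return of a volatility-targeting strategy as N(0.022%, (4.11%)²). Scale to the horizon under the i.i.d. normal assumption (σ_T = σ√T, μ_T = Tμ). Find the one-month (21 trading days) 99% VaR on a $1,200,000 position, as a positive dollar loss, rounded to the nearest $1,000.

$520,000

At 99%, z = 2.326.
σ_{21d} = 4.11% × √21 = 18.834%; μ_{21d} = 21 × 0.022% = 0.462%.
VaR = −(0.462%) + 2.326 × 18.834% = 43.346%.
On $1,200,000: 0.43346 × $1,200,000 = $520,152.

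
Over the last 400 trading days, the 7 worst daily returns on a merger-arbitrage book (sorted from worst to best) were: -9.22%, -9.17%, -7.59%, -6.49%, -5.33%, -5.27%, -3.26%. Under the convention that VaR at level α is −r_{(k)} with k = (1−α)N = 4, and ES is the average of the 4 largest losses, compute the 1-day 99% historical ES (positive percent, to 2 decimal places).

8.12%

The 4 worst returns sum to -32.47%.
ES = −(-32.47%) / 4 = 8.1175% ≈ 8.12%.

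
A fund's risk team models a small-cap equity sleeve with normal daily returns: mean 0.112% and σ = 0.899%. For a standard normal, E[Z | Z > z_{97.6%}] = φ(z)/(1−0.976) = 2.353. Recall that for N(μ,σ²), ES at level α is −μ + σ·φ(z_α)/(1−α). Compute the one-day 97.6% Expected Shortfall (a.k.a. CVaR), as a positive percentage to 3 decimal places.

2.003%

ES = −(0.112%) + 0.899% × 2.353 = 2.003%.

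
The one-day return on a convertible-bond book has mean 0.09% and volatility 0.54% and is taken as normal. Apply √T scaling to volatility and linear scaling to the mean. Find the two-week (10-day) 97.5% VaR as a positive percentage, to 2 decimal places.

At 97.5%, z = 1.960.
σ_{10d} = 0.54% × √10 = 1.708%; μ_{10d} = 10 × 0.09% = 0.900%.
VaR = −(0.900%) + 1.960 × 1.708% = 2.448%.

2.45%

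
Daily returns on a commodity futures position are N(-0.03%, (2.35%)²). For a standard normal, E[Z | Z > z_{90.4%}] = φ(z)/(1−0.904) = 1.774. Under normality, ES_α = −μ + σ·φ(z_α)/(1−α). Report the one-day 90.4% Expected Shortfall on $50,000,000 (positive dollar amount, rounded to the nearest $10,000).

ES = −(-0.03%) + 2.35% × 1.774 = 4.199%.
On $50,000,000: 0.04199 × $50,000,000 = $2,099,500.

$2,100,000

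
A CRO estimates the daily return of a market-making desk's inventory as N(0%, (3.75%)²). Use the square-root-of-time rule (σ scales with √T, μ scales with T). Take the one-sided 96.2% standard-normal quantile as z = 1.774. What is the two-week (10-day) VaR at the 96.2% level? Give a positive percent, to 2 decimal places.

21.04%

σ_{10d} = 3.75% × √10 = 11.859%.
VaR = 1.774 × 11.859% = 21.038%.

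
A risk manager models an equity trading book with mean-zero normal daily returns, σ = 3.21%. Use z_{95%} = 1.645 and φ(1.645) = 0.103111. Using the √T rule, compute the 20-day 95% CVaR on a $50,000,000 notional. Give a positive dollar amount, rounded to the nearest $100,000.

σ_{20d} = 3.21% × √20 = 14.356%.
ES multiplier = φ(z)/(1−α) = 0.103111/0.05 = 2.062.
ES = 14.356% × 2.062 = 29.602%; on $50,000,000: $14,801,000.

$14,800,000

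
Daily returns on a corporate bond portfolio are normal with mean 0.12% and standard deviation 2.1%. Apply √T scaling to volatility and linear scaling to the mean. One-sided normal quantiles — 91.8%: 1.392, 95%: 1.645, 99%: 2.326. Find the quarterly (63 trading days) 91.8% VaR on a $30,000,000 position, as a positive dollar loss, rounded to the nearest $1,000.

$4,693,000

σ_{63d} = 2.1% × √63 = 16.668%; μ_{63d} = 63 × 0.12% = 7.560%.
VaR = −(7.560%) + 1.392 × 16.668% = 15.642%.
On $30,000,000: 0.15642 × $30,000,000 = $4,692,600.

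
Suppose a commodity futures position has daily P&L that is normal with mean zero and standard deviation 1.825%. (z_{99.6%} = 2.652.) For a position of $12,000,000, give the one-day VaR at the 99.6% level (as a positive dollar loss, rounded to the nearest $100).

$580,800

VaR = z·σ = 2.652 × 1.825% = 4.840%.
On $12,000,000: 0.04840 × $12,000,000 = $580,800.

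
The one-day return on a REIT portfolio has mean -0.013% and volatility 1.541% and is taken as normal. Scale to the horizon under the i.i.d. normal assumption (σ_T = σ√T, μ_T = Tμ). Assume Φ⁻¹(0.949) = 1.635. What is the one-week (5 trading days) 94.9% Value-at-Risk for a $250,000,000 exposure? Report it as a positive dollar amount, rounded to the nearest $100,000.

σ_{5d} = 1.541% × √5 = 3.446%; μ_{5d} = 5 × -0.013% = -0.065%.
VaR = −(-0.065%) + 1.635 × 3.446% = 5.699%.
On $250,000,000: 0.05699 × $250,000,000 = $14,247,500.

$14,200,000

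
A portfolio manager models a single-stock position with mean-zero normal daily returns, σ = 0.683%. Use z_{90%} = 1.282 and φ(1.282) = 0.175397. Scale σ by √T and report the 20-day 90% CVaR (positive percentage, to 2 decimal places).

σ_{20d} = 0.683% × √20 = 3.054%.
ES multiplier = φ(z)/(1−α) = 0.175397/0.1 = 1.754.
ES = 3.054% × 1.754 = 5.357%.

5.36%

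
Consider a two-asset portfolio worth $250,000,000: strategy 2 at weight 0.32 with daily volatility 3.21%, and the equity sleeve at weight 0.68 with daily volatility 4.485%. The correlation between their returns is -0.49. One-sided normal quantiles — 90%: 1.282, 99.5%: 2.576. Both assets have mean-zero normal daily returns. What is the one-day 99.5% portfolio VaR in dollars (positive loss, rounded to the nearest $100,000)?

$17,400,000

σ_p² = 0.32²·3.21² + 0.68²·4.485² + 2·-0.49·0.32·0.68·3.21·4.485 = 7.2863 (%²).
σ_p = √7.2863 = 2.699%.
VaR = 2.576 × 2.699% = 6.953%; on $250,000,000 that is $17,382,500.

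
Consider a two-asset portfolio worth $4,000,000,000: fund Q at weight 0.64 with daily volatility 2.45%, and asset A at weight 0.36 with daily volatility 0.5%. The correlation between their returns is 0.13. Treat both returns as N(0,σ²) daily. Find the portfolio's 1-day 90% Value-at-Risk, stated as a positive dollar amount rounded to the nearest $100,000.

$82,100,000

σ_p² = 0.64²·2.45² + 0.36²·0.5² + 2·0.13·0.64·0.36·2.45·0.5 = 2.5644 (%²).
σ_p = √2.5644 = 1.601%.
At 90%, z = 1.282.
VaR = 1.282 × 1.601% = 2.052%; on $4,000,000,000 that is $82,080,000.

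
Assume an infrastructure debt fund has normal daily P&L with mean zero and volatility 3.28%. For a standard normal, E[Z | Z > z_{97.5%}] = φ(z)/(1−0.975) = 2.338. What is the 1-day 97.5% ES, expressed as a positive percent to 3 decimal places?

ES = 3.28% × 2.338 = 7.669%.

7.669%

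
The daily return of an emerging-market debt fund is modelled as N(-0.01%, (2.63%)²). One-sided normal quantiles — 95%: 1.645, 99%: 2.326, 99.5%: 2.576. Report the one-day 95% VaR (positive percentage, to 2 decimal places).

VaR = −μ + z·σ = −(-0.01%) + 1.645 × 2.63% = 4.336%.

4.34%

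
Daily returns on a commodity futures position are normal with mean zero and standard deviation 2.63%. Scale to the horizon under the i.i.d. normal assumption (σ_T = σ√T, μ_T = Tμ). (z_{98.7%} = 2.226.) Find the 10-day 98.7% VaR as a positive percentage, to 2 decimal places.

18.51%

σ_{10d} = 2.63% × √10 = 8.317%.
VaR = 2.226 × 8.317% = 18.514%.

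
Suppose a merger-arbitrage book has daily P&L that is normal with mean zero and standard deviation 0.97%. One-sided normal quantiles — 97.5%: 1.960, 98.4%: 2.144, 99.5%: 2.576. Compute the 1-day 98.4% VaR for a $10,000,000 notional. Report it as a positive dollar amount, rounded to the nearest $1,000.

$208,000

VaR = z·σ = 2.144 × 0.97% = 2.080%.
On $10,000,000: 0.02080 × $10,000,000 = $208,000.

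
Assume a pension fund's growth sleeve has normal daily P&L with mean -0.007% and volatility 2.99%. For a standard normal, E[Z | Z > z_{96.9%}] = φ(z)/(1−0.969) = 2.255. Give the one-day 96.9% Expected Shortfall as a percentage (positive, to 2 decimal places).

ES = −(-0.007%) + 2.99% × 2.255 = 6.749%.

6.75%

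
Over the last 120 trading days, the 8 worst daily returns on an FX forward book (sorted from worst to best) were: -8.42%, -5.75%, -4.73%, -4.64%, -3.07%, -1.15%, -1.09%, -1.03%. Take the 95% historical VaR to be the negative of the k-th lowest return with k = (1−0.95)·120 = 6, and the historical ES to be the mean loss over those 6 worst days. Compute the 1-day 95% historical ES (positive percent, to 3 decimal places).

4.627%

The 6 worst returns sum to -27.76%.
ES = −(-27.76%) / 6 = 4.6266…% ≈ 4.627%.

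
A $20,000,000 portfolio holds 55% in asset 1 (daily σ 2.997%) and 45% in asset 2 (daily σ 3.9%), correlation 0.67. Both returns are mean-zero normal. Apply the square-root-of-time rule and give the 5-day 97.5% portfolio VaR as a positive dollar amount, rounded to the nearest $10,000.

σ_p = √(0.55²·2.997² + 0.45²·3.9² + 2·0.67·0.55·0.45·2.997·3.9) = 3.110%.
σ_{5d} = 3.110% × √5 = 6.954%.
z(97.5%) = 1.960.
VaR = 1.960 × 6.954% = 13.630%; on $20,000,000 that is $2,726,000.

$2,730,000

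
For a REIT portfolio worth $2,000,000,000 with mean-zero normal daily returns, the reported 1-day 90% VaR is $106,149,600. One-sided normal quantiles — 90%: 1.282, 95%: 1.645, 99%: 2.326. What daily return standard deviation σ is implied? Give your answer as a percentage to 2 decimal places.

4.14%

VaR as a fraction: $106,149,600 / $2,000,000,000 = 5.307%.
σ = VaR / z = 5.307% / 1.282 = 4.140%.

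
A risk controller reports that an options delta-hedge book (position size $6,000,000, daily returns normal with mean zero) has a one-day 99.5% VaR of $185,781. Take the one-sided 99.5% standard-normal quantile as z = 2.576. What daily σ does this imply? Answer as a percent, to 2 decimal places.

1.20%

VaR as a fraction: $185,781 / $6,000,000 = 3.096%.
σ = VaR / z = 3.096% / 2.576 = 1.202%.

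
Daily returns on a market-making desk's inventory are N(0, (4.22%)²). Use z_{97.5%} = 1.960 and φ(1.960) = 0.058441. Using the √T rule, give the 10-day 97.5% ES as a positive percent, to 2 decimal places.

31.20%

σ_{10d} = 4.22% × √10 = 13.345%.
ES multiplier = φ(z)/(1−α) = 0.058441/0.025 = 2.338.
ES = 13.345% × 2.338 = 31.201%.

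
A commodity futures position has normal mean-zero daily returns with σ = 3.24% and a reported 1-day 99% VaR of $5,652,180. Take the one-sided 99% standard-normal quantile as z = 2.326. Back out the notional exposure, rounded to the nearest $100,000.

$75,000,000

VaR as a fraction of value: z·σ = 2.326 × 3.24% = 7.53624%.
Position = $5,652,180 / 0.0753624 = $75,000,000.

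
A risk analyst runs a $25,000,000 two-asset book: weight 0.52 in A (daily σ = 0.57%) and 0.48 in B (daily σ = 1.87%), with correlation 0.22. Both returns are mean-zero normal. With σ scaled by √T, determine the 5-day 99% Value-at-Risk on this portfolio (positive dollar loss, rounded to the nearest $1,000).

σ_p = √(0.52²·0.57² + 0.48²·1.87² + 2·0.22·0.52·0.48·0.57·1.87) = 1.005%.
σ_{5d} = 1.005% × √5 = 2.247%.
z(99%) = 2.326.
VaR = 2.326 × 2.247% = 5.227%; on $25,000,000 that is $1,306,750.

$1,307,000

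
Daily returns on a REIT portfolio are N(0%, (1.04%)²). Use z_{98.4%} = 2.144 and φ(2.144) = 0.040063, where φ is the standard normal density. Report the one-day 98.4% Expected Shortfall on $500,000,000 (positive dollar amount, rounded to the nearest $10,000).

Tail multiplier: φ(z)/(1−α) = 0.040063 / 0.016 = 2.504.
ES = 1.04% × 2.504 = 2.604%.
On $500,000,000: 0.02604 × $500,000,000 = $13,020,000.

$13,020,000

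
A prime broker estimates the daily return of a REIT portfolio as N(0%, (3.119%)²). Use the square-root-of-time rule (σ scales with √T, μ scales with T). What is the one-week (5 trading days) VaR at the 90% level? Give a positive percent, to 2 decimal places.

8.94%

At 90%, z = 1.282.
σ_{5d} = 3.119% × √5 = 6.974%.
VaR = 1.282 × 6.974% = 8.941%.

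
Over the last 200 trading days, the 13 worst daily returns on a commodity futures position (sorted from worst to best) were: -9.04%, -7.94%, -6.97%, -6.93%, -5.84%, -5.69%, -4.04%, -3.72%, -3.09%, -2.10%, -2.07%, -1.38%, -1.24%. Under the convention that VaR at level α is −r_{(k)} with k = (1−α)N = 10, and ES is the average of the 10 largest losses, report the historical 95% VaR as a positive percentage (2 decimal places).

2.10%

k = 10; the 10th lowest return is -2.10%, so VaR = 2.10%.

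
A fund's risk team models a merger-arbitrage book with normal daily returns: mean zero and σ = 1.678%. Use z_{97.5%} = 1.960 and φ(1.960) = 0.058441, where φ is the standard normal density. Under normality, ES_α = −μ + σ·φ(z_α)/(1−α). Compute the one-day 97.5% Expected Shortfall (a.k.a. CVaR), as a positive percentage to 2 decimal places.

Tail multiplier: φ(z)/(1−α) = 0.058441 / 0.025 = 2.338.
ES = 1.678% × 2.338 = 3.923%.

3.92%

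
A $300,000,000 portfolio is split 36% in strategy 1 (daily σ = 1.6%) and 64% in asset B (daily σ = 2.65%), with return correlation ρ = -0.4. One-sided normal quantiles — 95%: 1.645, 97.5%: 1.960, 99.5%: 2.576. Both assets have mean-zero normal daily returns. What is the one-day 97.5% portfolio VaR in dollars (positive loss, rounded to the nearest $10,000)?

σ_p² = 0.36²·1.6² + 0.64²·2.65² + 2·-0.4·0.36·0.64·1.6·2.65 = 2.4267 (%²).
σ_p = √2.4267 = 1.558%.
VaR = 1.960 × 1.558% = 3.054%; on $300,000,000 that is $9,162,000.

$9,160,000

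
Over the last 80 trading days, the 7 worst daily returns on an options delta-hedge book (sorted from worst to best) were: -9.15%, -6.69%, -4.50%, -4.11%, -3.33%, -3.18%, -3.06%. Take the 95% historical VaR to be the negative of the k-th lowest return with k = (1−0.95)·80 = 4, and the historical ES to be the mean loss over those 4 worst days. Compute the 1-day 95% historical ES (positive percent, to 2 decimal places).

6.11%

The 4 worst returns sum to -24.45%.
ES = −(-24.45%) / 4 = 6.1125% ≈ 6.11%.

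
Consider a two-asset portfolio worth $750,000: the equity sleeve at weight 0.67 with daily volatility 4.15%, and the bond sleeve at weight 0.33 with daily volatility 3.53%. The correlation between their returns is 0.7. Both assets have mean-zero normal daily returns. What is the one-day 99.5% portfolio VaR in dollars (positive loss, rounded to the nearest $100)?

σ_p² = 0.67²·4.15² + 0.33²·3.53² + 2·0.7·0.67·0.33·4.15·3.53 = 13.6228 (%²).
σ_p = √13.6228 = 3.691%.
At 99.5%, z = 2.576.
VaR = 2.576 × 3.691% = 9.508%; on $750,000 that is $71,310.

$71,300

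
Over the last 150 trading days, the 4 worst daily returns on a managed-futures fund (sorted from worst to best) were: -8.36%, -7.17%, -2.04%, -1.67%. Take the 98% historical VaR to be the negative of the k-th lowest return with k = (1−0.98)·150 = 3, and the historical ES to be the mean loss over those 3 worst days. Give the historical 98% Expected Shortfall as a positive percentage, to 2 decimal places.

The 3 worst returns sum to -17.57%.
ES = −(-17.57%) / 3 = 5.8566…% ≈ 5.86%.

5.86%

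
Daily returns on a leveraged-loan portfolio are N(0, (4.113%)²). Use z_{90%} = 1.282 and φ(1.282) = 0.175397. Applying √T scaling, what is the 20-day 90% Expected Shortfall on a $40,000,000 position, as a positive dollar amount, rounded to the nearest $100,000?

$12,900,000

σ_{20d} = 4.113% × √20 = 18.394%.
ES multiplier = φ(z)/(1−α) = 0.175397/0.1 = 1.754.
ES = 18.394% × 1.754 = 32.263%; on $40,000,000: $12,905,200.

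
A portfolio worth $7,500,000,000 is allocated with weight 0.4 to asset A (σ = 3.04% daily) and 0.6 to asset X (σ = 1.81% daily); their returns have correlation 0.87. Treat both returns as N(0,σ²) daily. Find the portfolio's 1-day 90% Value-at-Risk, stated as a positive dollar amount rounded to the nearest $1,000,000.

$214,000,000

σ_p² = 0.4²·3.04² + 0.6²·1.81² + 2·0.87·0.4·0.6·3.04·1.81 = 4.9559 (%²).
σ_p = √4.9559 = 2.226%.
At 90%, z = 1.282.
VaR = 1.282 × 2.226% = 2.854%; on $7,500,000,000 that is $214,050,000.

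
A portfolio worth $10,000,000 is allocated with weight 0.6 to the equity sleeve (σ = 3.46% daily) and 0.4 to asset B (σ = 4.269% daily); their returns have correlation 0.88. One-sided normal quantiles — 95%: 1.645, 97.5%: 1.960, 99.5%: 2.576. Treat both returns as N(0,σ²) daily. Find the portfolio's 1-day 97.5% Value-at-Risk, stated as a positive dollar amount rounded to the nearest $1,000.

$719,000

σ_p² = 0.6²·3.46² + 0.4²·4.269² + 2·0.88·0.6·0.4·3.46·4.269 = 13.4648 (%²).
σ_p = √13.4648 = 3.669%.
VaR = 1.960 × 3.669% = 7.191%; on $10,000,000 that is $719,100.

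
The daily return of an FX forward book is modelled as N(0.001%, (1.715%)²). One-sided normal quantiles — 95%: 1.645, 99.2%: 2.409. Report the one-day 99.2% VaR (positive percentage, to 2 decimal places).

4.13%

VaR = −μ + z·σ = −(0.001%) + 2.409 × 1.715% = 4.130%.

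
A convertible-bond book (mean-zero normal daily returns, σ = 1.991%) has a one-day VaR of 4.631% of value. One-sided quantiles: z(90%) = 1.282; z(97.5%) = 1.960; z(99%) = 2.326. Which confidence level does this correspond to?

99%

Implied z = VaR/σ = 4.631 / 1.991 = 2.326.
This matches z(99%) = 2.326.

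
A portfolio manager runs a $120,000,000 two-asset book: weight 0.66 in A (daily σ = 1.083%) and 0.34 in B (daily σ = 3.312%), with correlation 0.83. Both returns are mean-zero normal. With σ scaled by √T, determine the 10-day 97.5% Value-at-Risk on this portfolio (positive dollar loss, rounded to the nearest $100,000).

σ_p = √(0.66²·1.083² + 0.34²·3.312² + 2·0.83·0.66·0.34·1.083·3.312) = 1.765%.
σ_{10d} = 1.765% × √10 = 5.581%.
z(97.5%) = 1.960.
VaR = 1.960 × 5.581% = 10.939%; on $120,000,000 that is $13,126,800.

$13,100,000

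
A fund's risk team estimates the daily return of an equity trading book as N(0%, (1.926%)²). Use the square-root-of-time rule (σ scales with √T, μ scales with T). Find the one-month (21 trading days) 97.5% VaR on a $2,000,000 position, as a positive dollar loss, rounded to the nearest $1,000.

At 97.5%, z = 1.960.
σ_{21d} = 1.926% × √21 = 8.826%.
VaR = 1.960 × 8.826% = 17.299%.
On $2,000,000: 0.17299 × $2,000,000 = $345,980.

$346,000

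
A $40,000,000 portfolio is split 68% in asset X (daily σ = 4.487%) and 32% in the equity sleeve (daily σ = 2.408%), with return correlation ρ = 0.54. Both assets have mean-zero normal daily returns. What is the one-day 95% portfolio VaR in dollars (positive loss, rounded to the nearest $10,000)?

σ_p² = 0.68²·4.487² + 0.32²·2.408² + 2·0.54·0.68·0.32·4.487·2.408 = 12.4425 (%²).
σ_p = √12.4425 = 3.527%.
At 95%, z = 1.645.
VaR = 1.645 × 3.527% = 5.802%; on $40,000,000 that is $2,320,800.

$2,320,000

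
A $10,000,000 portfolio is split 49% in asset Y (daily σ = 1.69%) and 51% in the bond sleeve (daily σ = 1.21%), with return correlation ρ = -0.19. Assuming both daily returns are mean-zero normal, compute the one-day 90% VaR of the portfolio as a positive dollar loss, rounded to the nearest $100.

$119,700

σ_p² = 0.49²·1.69² + 0.51²·1.21² + 2·-0.19·0.49·0.51·1.69·1.21 = 0.8724 (%²).
σ_p = √0.8724 = 0.934%.
At 90%, z = 1.282.
VaR = 1.282 × 0.934% = 1.197%; on $10,000,000 that is $119,700.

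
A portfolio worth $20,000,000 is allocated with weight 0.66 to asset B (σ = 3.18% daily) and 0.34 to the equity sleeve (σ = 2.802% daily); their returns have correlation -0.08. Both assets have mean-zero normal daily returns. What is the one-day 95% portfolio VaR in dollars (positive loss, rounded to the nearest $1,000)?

$735,000

σ_p² = 0.66²·3.18² + 0.34²·2.802² + 2·-0.08·0.66·0.34·3.18·2.802 = 4.9926 (%²).
σ_p = √4.9926 = 2.234%.
At 95%, z = 1.645.
VaR = 1.645 × 2.234% = 3.675%; on $20,000,000 that is $735,000.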